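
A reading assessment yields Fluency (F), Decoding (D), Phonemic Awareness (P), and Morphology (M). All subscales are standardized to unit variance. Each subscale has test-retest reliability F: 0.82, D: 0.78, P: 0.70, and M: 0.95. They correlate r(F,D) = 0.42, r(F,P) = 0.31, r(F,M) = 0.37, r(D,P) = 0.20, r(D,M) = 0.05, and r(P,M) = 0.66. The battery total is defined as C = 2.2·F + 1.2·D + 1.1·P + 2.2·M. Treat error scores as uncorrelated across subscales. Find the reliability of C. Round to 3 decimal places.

0.924

Var(C) = 2.2² + 1.2² + 1.1² + 2.2² + 2·[2.64·0.42 + 2.42·0.31 + 4.84·0.37 + 1.32·0.20 + 2.64·0.05 + 2.42·0.66] = 12.33 + 11.286 = 23.616.
Under uncorrelated errors the observed covariances equal the true-score covariances, so only the own-variance terms attenuate.
True-score variance = [2.2²·0.82 + 1.2²·0.78 + 1.1²·0.70 + 2.2²·0.95] + 11.286 = 10.537 + 11.286 = 21.823.
Reliability = 21.823 / 23.616 = 0.924.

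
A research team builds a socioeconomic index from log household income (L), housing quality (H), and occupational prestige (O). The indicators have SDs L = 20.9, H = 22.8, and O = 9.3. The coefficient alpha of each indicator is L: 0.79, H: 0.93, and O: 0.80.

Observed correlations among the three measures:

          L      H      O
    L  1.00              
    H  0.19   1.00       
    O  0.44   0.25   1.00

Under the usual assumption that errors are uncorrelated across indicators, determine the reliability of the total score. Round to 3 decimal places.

Var(L+H+O) = 20.9² + 22.8² + 9.3² + 2·[20.9·22.8·0.19 + 20.9·9.3·0.44 + 22.8·9.3·0.25] = 1043.14 + 458.143 = 1501.28.
Under uncorrelated errors the observed covariances equal the true-score covariances, so only the own-variance terms attenuate.
True-score variance = [20.9²·0.79 + 22.8²·0.93 + 9.3²·0.80] + 458.143 = 897.723 + 458.143 = 1355.87.
Reliability = 1355.87 / 1501.28 = 0.903.

0.903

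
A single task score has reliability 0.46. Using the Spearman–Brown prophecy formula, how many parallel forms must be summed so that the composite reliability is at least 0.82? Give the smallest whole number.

6

k ≥ ρ*(1−ρ₁)/(ρ₁(1−ρ*)) = 0.82·0.54 / (0.46·0.18) = 5.348.
Smallest integer k = 6.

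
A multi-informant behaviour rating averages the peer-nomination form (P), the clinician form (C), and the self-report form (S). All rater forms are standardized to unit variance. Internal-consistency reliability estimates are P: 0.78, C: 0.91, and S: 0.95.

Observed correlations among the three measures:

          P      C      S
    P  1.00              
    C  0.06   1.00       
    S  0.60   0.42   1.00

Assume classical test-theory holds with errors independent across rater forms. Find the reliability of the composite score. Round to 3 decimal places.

Var(P+C+S) = 3 + 2·[0.06 + 0.60 + 0.42] = 3 + 2.16 = 5.16.
With uncorrelated errors the cross-covariances are all true-score covariance, so they carry over unchanged; only the diagonal terms shrink to ρᵢσᵢ².
True-score variance = [0.78 + 0.91 + 0.95] + 2.16 = 2.64 + 2.16 = 4.8.
Reliability = 4.8 / 5.16 = 0.930.

0.930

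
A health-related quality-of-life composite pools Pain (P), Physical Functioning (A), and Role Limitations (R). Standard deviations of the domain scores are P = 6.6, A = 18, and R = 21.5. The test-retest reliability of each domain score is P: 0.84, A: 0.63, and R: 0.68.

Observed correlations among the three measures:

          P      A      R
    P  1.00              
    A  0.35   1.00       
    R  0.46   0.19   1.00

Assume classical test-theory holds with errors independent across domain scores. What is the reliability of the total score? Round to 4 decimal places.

0.7692

Var(P+A+R) = 6.6² + 18² + 21.5² + 2·[6.6·18·0.35 + 6.6·21.5·0.46 + 18·21.5·0.19] = 829.81 + 360.768 = 1190.58.
Under uncorrelated errors the observed covariances equal the true-score covariances, so only the own-variance terms attenuate.
True-score variance = [6.6²·0.84 + 18²·0.63 + 21.5²·0.68] + 360.768 = 555.04 + 360.768 = 915.808.
Reliability = 915.808 / 1190.58 = 0.7692.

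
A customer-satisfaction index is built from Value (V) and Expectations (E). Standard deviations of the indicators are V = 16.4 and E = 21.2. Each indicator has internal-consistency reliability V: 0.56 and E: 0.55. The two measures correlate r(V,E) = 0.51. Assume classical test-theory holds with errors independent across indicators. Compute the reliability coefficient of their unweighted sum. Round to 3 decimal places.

0.701

Var(V+E) = 16.4² + 21.2² + 2·[16.4·21.2·0.51] = 718.4 + 354.634 = 1073.03.
Because errors are independent across components, Cov(Tᵢ,Tⱼ) = Cov(Xᵢ,Xⱼ); the off-diagonal part of the true-score variance is the same as above.
True-score variance = [16.4²·0.56 + 21.2²·0.55] + 354.634 = 397.81 + 354.634 = 752.443.
Reliability = 752.443 / 1073.03 = 0.701.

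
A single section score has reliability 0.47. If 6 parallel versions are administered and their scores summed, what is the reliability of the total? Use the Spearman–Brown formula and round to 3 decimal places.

0.842

ρ_k = kρ / (1 + (k−1)ρ) = 6·0.47 / (1 + 5·0.47) = 2.820 / 3.350 = 0.842.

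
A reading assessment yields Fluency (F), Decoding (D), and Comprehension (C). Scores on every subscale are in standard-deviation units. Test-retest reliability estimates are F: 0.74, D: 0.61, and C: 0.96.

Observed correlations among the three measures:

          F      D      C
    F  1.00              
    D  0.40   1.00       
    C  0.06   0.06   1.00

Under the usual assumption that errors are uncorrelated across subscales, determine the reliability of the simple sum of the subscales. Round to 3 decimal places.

0.829

Var(F+D+C) = 3 + 2·[0.40 + 0.06 + 0.06] = 3 + 1.04 = 4.04.
Because errors are independent across components, Cov(Tᵢ,Tⱼ) = Cov(Xᵢ,Xⱼ); the off-diagonal part of the true-score variance is the same as above.
True-score variance = [0.74 + 0.61 + 0.96] + 1.04 = 2.31 + 1.04 = 3.35.
Reliability = 3.35 / 4.04 = 0.829.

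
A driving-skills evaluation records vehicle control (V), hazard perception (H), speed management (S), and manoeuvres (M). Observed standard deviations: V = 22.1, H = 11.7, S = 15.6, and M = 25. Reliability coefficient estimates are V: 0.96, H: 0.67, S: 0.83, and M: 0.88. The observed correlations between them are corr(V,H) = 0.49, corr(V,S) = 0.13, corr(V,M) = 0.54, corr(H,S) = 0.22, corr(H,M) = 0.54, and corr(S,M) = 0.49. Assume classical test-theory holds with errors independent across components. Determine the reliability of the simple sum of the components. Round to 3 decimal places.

0.944

Var(V+H+S+M) = 22.1² + 11.7² + 15.6² + 25² + 2·[22.1·11.7·0.49 + 22.1·15.6·0.13 + 22.1·25·0.54 + 11.7·15.6·0.22 + 11.7·25·0.54 + 15.6·25·0.49] = 1493.66 + 1718.15 = 3211.81.
With uncorrelated errors the cross-covariances are all true-score covariance, so they carry over unchanged; only the diagonal terms shrink to ρᵢσᵢ².
True-score variance = [22.1²·0.96 + 11.7²·0.67 + 15.6²·0.83 + 25²·0.88] + 1718.15 = 1312.58 + 1718.15 = 3030.72.
Reliability = 3030.72 / 3211.81 = 0.944.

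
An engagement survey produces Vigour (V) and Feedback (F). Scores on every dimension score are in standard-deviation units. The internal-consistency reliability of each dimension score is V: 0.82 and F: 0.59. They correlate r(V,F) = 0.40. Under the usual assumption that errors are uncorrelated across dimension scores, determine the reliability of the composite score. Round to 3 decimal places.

Var(V+F) = 2 + 2·[0.40] = 2 + 0.8 = 2.8.
Under uncorrelated errors the observed covariances equal the true-score covariances, so only the own-variance terms attenuate.
True-score variance = [0.82 + 0.59] + 0.8 = 1.41 + 0.8 = 2.21.
Reliability = 2.21 / 2.8 = 0.789.

0.789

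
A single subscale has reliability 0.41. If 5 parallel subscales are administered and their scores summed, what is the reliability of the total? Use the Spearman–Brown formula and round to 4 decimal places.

ρ_k = kρ / (1 + (k−1)ρ) = 5·0.41 / (1 + 4·0.41) = 2.050 / 2.640 = 0.7765.

0.7765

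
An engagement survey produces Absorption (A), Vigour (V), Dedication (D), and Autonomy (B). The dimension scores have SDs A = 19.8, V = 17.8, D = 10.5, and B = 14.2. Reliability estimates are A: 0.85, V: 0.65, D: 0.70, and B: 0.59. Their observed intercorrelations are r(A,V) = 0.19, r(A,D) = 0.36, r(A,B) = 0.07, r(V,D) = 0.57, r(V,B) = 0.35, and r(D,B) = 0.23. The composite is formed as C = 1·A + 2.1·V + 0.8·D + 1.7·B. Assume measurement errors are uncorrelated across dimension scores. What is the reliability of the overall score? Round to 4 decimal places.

0.7977

Var(C) = 19.8² + 2.1²·17.8² + 0.8²·10.5² + 1.7²·14.2² + 2·[2.1·19.8·17.8·0.19 + 0.8·19.8·10.5·0.36 + 1.7·19.8·14.2·0.07 + 1.68·17.8·10.5·0.57 + 3.57·17.8·14.2·0.35 + 1.36·10.5·14.2·0.23] = 2442.6 + 1550.79 = 3993.39.
With uncorrelated errors the cross-covariances are all true-score covariance, so they carry over unchanged; only the diagonal terms shrink to ρᵢσᵢ².
True-score variance = [19.8²·0.85 + 2.1²·17.8²·0.65 + 0.8²·10.5²·0.70 + 1.7²·14.2²·0.59] + 1550.79 = 1634.66 + 1550.79 = 3185.45.
Reliability = 3185.45 / 3993.39 = 0.7977.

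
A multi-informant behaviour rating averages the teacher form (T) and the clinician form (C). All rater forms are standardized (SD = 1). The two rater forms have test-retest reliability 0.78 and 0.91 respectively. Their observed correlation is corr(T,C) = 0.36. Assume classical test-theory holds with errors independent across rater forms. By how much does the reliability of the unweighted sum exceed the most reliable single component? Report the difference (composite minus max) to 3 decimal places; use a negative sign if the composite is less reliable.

Var(sum) = 2 + 0.72 = 2.72; true-score variance = 1.69 + 0.72 = 2.41; composite reliability = 0.8860.
Max component reliability = 0.9100.
Difference = 0.8860 − 0.9100 = -0.024.

-0.024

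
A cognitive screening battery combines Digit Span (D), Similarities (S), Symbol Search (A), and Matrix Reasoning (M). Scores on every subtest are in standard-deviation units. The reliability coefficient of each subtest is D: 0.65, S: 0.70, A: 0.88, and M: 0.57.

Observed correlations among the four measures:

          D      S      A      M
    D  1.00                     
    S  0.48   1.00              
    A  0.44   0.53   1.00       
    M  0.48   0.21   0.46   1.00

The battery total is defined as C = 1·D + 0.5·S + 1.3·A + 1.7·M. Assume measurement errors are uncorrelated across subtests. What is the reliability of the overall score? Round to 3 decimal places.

0.846

Var(C) = 1 + 0.5² + 1.3² + 1.7² + 2·[0.5·0.48 + 1.3·0.44 + 1.7·0.48 + 0.65·0.53 + 0.85·0.21 + 2.21·0.46] = 5.83 + 6.3352 = 12.1652.
Under uncorrelated errors the observed covariances equal the true-score covariances, so only the own-variance terms attenuate.
True-score variance = [0.65 + 0.5²·0.70 + 1.3²·0.88 + 1.7²·0.57] + 6.3352 = 3.9595 + 6.3352 = 10.2947.
Reliability = 10.2947 / 12.1652 = 0.846.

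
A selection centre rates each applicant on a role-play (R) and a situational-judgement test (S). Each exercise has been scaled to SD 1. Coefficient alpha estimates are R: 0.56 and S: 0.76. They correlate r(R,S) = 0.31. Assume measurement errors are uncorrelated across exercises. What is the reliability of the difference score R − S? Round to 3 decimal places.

Var(R−S) = 1 + 1 − 2·0.31 = 2 − 0.62 = 1.38.
With uncorrelated errors the cross-covariances are all true-score covariance, so they carry over unchanged; only the diagonal terms shrink to ρᵢσᵢ².
True-score variance = [0.56 + 0.76] − 0.62 = 1.32 − 0.62 = 0.7.
Reliability = 0.7 / 1.38 = 0.507.

0.507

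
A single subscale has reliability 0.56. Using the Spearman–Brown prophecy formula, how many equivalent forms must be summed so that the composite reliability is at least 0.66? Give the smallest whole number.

2

k ≥ ρ*(1−ρ₁)/(ρ₁(1−ρ*)) = 0.66·0.44 / (0.56·0.34) = 1.525.
Smallest integer k = 2.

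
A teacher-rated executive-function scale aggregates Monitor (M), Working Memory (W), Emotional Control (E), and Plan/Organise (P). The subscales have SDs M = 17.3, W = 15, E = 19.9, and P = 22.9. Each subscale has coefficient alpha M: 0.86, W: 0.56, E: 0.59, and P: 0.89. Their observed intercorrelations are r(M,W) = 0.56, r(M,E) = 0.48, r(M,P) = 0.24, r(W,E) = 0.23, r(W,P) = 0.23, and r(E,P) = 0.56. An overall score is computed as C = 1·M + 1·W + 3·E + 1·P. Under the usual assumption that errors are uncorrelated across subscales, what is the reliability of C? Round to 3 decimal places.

Var(C) = 17.3² + 15² + 3²·19.9² + 22.9² + 2·[17.3·15·0.56 + 3·17.3·19.9·0.48 + 17.3·22.9·0.24 + 3·15·19.9·0.23 + 15·22.9·0.23 + 3·19.9·22.9·0.56] = 4612.79 + 3573.42 = 8186.21.
With uncorrelated errors the cross-covariances are all true-score covariance, so they carry over unchanged; only the diagonal terms shrink to ρᵢσᵢ².
True-score variance = [17.3²·0.86 + 15²·0.56 + 3²·19.9²·0.59 + 22.9²·0.89] + 3573.42 = 2952.93 + 3573.42 = 6526.35.
Reliability = 6526.35 / 8186.21 = 0.797.

0.797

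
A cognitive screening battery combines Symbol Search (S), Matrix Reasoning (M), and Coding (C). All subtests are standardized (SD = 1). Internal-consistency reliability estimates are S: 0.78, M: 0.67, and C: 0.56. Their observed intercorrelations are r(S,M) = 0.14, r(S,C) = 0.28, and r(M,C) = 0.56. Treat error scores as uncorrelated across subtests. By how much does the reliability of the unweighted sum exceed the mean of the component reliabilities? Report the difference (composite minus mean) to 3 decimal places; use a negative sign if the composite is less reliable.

0.130

Var(sum) = 3 + 1.96 = 4.96; true-score variance = 2.01 + 1.96 = 3.97; composite reliability = 0.8004.
Mean component reliability = 0.6700.
Difference = 0.8004 − 0.6700 = 0.130.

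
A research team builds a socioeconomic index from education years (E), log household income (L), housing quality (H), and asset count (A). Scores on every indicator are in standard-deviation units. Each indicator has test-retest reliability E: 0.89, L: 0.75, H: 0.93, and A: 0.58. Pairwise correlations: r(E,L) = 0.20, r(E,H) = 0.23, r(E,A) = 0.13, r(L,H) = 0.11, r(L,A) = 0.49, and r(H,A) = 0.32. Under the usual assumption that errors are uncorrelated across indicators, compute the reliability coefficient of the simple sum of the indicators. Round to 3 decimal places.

Var(E+L+H+A) = 4 + 2·[0.20 + 0.23 + 0.13 + 0.11 + 0.49 + 0.32] = 4 + 2.96 = 6.96.
Because errors are independent across components, Cov(Tᵢ,Tⱼ) = Cov(Xᵢ,Xⱼ); the off-diagonal part of the true-score variance is the same as above.
True-score variance = [0.89 + 0.75 + 0.93 + 0.58] + 2.96 = 3.15 + 2.96 = 6.11.
Reliability = 6.11 / 6.96 = 0.878.

0.878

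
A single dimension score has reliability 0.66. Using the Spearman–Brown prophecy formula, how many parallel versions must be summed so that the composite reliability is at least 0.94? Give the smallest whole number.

k ≥ ρ*(1−ρ₁)/(ρ₁(1−ρ*)) = 0.94·0.34 / (0.66·0.06) = 8.071.
Smallest integer k = 9.

9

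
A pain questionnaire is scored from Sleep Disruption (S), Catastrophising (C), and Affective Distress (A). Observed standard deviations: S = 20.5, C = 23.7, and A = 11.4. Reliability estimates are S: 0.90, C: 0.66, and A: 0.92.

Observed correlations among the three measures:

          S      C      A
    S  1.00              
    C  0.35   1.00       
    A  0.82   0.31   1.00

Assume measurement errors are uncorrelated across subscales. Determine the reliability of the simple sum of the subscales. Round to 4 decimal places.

0.8785

Var(S+C+A) = 20.5² + 23.7² + 11.4² + 2·[20.5·23.7·0.35 + 20.5·11.4·0.82 + 23.7·11.4·0.31] = 1111.9 + 890.875 = 2002.77.
Because errors are independent across components, Cov(Tᵢ,Tⱼ) = Cov(Xᵢ,Xⱼ); the off-diagonal part of the true-score variance is the same as above.
True-score variance = [20.5²·0.90 + 23.7²·0.66 + 11.4²·0.92] + 890.875 = 868.504 + 890.875 = 1759.38.
Reliability = 1759.38 / 2002.77 = 0.8785.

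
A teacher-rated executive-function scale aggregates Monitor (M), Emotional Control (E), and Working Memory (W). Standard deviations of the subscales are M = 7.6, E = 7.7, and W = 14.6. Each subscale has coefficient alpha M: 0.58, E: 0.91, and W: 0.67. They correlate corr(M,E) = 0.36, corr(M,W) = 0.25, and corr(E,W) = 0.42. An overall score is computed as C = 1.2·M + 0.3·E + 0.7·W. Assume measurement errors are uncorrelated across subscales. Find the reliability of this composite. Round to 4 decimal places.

0.7455

Var(C) = 1.2²·7.6² + 0.3²·7.7² + 0.7²·14.6² + 2·[0.36·7.6·7.7·0.36 + 0.84·7.6·14.6·0.25 + 0.21·7.7·14.6·0.42] = 192.959 + 81.6025 = 274.561.
Because errors are independent across components, Cov(Tᵢ,Tⱼ) = Cov(Xᵢ,Xⱼ); the off-diagonal part of the true-score variance is the same as above.
True-score variance = [1.2²·7.6²·0.58 + 0.3²·7.7²·0.91 + 0.7²·14.6²·0.67] + 81.6025 = 123.077 + 81.6025 = 204.68.
Reliability = 204.68 / 274.561 = 0.7455.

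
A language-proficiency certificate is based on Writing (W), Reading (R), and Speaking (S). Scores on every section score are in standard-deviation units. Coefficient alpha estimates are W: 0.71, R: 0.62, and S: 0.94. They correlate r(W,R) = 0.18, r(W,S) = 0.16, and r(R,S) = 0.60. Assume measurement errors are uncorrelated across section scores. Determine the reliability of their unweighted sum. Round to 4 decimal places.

0.8504

Var(W+R+S) = 3 + 2·[0.18 + 0.16 + 0.60] = 3 + 1.88 = 4.88.
With uncorrelated errors the cross-covariances are all true-score covariance, so they carry over unchanged; only the diagonal terms shrink to ρᵢσᵢ².
True-score variance = [0.71 + 0.62 + 0.94] + 1.88 = 2.27 + 1.88 = 4.15.
Reliability = 4.15 / 4.88 = 0.8504.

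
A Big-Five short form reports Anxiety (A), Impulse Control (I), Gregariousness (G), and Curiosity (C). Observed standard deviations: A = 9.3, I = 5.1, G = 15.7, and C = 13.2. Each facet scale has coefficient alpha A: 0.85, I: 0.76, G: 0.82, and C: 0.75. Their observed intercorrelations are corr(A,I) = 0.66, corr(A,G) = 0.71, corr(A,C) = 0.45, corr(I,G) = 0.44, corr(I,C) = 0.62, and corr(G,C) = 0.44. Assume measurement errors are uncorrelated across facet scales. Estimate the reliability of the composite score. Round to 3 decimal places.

0.914

Var(A+I+G+C) = 9.3² + 5.1² + 15.7² + 13.2² + 2·[9.3·5.1·0.66 + 9.3·15.7·0.71 + 9.3·13.2·0.45 + 5.1·15.7·0.44 + 5.1·13.2·0.62 + 15.7·13.2·0.44] = 533.23 + 716.735 = 1249.97.
Because errors are independent across components, Cov(Tᵢ,Tⱼ) = Cov(Xᵢ,Xⱼ); the off-diagonal part of the true-score variance is the same as above.
True-score variance = [9.3²·0.85 + 5.1²·0.76 + 15.7²·0.82 + 13.2²·0.75] + 716.735 = 426.086 + 716.735 = 1142.82.
Reliability = 1142.82 / 1249.97 = 0.914.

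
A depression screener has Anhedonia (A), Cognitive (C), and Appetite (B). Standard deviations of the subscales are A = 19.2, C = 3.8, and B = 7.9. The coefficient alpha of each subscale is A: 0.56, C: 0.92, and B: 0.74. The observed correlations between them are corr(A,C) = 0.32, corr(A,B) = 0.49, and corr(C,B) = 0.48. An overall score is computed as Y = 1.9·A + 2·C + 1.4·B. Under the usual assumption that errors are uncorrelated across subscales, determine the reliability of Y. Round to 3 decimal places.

0.713

Var(Y) = 1.9²·19.2² + 2²·3.8² + 1.4²·7.9² + 2·[3.8·19.2·3.8·0.32 + 2.66·19.2·7.9·0.49 + 2.8·3.8·7.9·0.48] = 1510.87 + 653.532 = 2164.41.
With uncorrelated errors the cross-covariances are all true-score covariance, so they carry over unchanged; only the diagonal terms shrink to ρᵢσᵢ².
True-score variance = [1.9²·19.2²·0.56 + 2²·3.8²·0.92 + 1.4²·7.9²·0.74] + 653.532 = 888.901 + 653.532 = 1542.43.
Reliability = 1542.43 / 2164.41 = 0.713.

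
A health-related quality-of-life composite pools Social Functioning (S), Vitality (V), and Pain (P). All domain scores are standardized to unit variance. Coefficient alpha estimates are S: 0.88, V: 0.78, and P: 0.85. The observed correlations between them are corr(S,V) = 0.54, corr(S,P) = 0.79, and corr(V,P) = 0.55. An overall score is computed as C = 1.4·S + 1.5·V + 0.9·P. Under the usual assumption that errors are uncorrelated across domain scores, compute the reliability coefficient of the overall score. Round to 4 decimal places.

0.9209

Var(C) = 1.4² + 1.5² + 0.9² + 2·[2.1·0.54 + 1.26·0.79 + 1.35·0.55] = 5.02 + 5.7438 = 10.7638.
With uncorrelated errors the cross-covariances are all true-score covariance, so they carry over unchanged; only the diagonal terms shrink to ρᵢσᵢ².
True-score variance = [1.4²·0.88 + 1.5²·0.78 + 0.9²·0.85] + 5.7438 = 4.1683 + 5.7438 = 9.9121.
Reliability = 9.9121 / 10.7638 = 0.9209.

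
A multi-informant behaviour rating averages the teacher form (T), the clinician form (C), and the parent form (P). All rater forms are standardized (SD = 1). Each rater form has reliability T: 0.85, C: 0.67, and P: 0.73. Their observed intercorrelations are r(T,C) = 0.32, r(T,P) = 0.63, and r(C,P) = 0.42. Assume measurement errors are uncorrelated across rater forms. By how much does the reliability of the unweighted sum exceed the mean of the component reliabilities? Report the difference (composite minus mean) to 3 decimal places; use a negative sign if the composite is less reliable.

0.119

Var(sum) = 3 + 2.74 = 5.74; true-score variance = 2.25 + 2.74 = 4.99; composite reliability = 0.8693.
Mean component reliability = 0.7500.
Difference = 0.8693 − 0.7500 = 0.119.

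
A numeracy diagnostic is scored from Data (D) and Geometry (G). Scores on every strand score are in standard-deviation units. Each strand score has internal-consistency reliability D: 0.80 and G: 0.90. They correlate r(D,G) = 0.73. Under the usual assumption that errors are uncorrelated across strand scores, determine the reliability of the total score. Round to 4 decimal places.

0.9133

Var(D+G) = 2 + 2·[0.73] = 2 + 1.46 = 3.46.
Under uncorrelated errors the observed covariances equal the true-score covariances, so only the own-variance terms attenuate.
True-score variance = [0.80 + 0.90] + 1.46 = 1.7 + 1.46 = 3.16.
Reliability = 3.16 / 3.46 = 0.9133.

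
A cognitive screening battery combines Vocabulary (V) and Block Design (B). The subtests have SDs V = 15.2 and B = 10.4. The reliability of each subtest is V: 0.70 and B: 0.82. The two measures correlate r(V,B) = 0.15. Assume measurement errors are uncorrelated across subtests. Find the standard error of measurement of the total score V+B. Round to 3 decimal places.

Var(total) = 339.2 + 47.424 = 386.624.
True-score variance = 250.419 + 47.424 = 297.843, so reliability = 0.7704.
Error variance = 386.624 − 297.843 = 88.7808; SEM = √88.7808 = 9.422.

9.422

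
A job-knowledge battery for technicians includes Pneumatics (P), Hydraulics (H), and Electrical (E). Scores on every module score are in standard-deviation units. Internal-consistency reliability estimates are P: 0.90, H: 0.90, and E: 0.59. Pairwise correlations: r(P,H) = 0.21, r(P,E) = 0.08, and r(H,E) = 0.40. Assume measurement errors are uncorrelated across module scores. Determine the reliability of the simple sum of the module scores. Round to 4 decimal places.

Var(P+H+E) = 3 + 2·[0.21 + 0.08 + 0.40] = 3 + 1.38 = 4.38.
Because errors are independent across components, Cov(Tᵢ,Tⱼ) = Cov(Xᵢ,Xⱼ); the off-diagonal part of the true-score variance is the same as above.
True-score variance = [0.90 + 0.90 + 0.59] + 1.38 = 2.39 + 1.38 = 3.77.
Reliability = 3.77 / 4.38 = 0.8607.

0.8607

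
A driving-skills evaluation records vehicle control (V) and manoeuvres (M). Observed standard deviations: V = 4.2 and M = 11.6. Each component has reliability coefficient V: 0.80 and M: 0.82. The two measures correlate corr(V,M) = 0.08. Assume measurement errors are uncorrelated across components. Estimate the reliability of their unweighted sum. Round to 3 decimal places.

0.827

Var(V+M) = 4.2² + 11.6² + 2·[4.2·11.6·0.08] = 152.2 + 7.7952 = 159.995.
Under uncorrelated errors the observed covariances equal the true-score covariances, so only the own-variance terms attenuate.
True-score variance = [4.2²·0.80 + 11.6²·0.82] + 7.7952 = 124.451 + 7.7952 = 132.246.
Reliability = 132.246 / 159.995 = 0.827.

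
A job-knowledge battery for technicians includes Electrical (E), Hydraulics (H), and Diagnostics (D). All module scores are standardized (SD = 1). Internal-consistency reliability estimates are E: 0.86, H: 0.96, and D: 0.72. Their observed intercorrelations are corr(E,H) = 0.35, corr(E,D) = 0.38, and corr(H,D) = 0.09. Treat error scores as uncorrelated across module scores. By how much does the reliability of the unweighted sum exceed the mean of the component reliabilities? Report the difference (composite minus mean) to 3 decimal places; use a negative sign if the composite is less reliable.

0.054

Var(sum) = 3 + 1.64 = 4.64; true-score variance = 2.54 + 1.64 = 4.18; composite reliability = 0.9009.
Mean component reliability = 0.8467.
Difference = 0.9009 − 0.8467 = 0.054.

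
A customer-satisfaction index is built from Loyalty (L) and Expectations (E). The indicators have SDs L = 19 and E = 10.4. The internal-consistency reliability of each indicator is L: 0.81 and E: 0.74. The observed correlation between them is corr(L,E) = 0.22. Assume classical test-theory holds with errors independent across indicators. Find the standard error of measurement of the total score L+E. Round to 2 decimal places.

Var(total) = 469.16 + 86.944 = 556.104.
True-score variance = 372.448 + 86.944 = 459.392, so reliability = 0.8261.
Error variance = 556.104 − 459.392 = 96.7116; SEM = √96.7116 = 9.83.

9.83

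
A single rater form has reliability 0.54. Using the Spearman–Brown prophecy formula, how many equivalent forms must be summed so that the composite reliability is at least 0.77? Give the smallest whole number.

k ≥ ρ*(1−ρ₁)/(ρ₁(1−ρ*)) = 0.77·0.46 / (0.54·0.23) = 2.852.
Smallest integer k = 3.

3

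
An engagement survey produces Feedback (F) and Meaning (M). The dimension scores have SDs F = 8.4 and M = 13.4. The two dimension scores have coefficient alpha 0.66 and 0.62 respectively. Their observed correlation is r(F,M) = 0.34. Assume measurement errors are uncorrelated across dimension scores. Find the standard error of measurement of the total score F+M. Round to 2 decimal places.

9.60

Var(total) = 250.12 + 76.5408 = 326.661.
True-score variance = 157.897 + 76.5408 = 234.438, so reliability = 0.7177.
Error variance = 326.661 − 234.438 = 92.2232; SEM = √92.2232 = 9.60.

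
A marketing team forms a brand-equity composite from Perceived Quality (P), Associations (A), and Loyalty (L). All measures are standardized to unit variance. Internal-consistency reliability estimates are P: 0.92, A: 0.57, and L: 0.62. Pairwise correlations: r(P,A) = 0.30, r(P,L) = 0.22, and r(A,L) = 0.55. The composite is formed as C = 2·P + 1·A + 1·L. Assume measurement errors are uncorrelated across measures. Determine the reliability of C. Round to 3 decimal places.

Var(C) = 2² + 1 + 1 + 2·[2·0.30 + 2·0.22 + 0.55] = 6 + 3.18 = 9.18.
With uncorrelated errors the cross-covariances are all true-score covariance, so they carry over unchanged; only the diagonal terms shrink to ρᵢσᵢ².
True-score variance = [2²·0.92 + 0.57 + 0.62] + 3.18 = 4.87 + 3.18 = 8.05.
Reliability = 8.05 / 9.18 = 0.877.

0.877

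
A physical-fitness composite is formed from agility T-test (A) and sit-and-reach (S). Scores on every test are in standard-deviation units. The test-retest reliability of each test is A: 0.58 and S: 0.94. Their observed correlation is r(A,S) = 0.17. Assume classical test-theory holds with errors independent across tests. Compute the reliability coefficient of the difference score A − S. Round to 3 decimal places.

0.711

Var(A−S) = 1 + 1 − 2·0.17 = 2 − 0.34 = 1.66.
Under uncorrelated errors the observed covariances equal the true-score covariances, so only the own-variance terms attenuate.
True-score variance = [0.58 + 0.94] − 0.34 = 1.52 − 0.34 = 1.18.
Reliability = 1.18 / 1.66 = 0.711.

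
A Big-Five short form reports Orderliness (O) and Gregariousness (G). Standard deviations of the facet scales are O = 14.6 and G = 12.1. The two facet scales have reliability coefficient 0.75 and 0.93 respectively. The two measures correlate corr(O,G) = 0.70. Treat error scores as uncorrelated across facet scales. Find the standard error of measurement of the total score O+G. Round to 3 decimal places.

7.971

Var(total) = 359.57 + 247.324 = 606.894.
True-score variance = 296.031 + 247.324 = 543.355, so reliability = 0.8953.
Error variance = 606.894 − 543.355 = 63.5387; SEM = √63.5387 = 7.971.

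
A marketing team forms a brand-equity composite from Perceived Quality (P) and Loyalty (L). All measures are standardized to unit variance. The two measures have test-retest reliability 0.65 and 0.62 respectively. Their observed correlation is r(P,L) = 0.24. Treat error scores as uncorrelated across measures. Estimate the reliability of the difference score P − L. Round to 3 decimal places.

0.520

Var(P−L) = 1 + 1 − 2·0.24 = 2 − 0.48 = 1.52.
With uncorrelated errors the cross-covariances are all true-score covariance, so they carry over unchanged; only the diagonal terms shrink to ρᵢσᵢ².
True-score variance = [0.65 + 0.62] − 0.48 = 1.27 − 0.48 = 0.79.
Reliability = 0.79 / 1.52 = 0.520.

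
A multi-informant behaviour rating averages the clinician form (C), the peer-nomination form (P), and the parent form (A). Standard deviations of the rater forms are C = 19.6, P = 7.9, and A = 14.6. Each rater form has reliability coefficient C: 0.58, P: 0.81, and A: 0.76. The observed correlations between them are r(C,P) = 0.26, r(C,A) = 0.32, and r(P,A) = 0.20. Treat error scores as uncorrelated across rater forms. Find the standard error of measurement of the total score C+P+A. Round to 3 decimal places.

Var(total) = 659.73 + 309.795 = 969.525.
True-score variance = 435.367 + 309.795 = 745.162, so reliability = 0.7686.
Error variance = 969.525 − 745.162 = 224.364; SEM = √224.364 = 14.979.

14.979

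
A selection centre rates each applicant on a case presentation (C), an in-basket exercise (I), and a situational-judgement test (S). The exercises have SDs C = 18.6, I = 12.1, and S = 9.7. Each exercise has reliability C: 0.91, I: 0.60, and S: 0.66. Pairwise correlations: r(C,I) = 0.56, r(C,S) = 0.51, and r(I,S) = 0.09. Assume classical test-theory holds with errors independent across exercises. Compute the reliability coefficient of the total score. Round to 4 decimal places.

0.8834

Var(C+I+S) = 18.6² + 12.1² + 9.7² + 2·[18.6·12.1·0.56 + 18.6·9.7·0.51 + 12.1·9.7·0.09] = 586.46 + 457.222 = 1043.68.
Under uncorrelated errors the observed covariances equal the true-score covariances, so only the own-variance terms attenuate.
True-score variance = [18.6²·0.91 + 12.1²·0.60 + 9.7²·0.66] + 457.222 = 464.769 + 457.222 = 921.991.
Reliability = 921.991 / 1043.68 = 0.8834.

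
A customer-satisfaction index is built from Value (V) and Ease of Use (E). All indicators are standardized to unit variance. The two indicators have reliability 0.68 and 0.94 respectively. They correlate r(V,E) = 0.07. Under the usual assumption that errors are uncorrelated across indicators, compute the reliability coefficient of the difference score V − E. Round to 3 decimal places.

Var(V−E) = 1 + 1 − 2·0.07 = 2 − 0.14 = 1.86.
Under uncorrelated errors the observed covariances equal the true-score covariances, so only the own-variance terms attenuate.
True-score variance = [0.68 + 0.94] − 0.14 = 1.62 − 0.14 = 1.48.
Reliability = 1.48 / 1.86 = 0.796.

0.796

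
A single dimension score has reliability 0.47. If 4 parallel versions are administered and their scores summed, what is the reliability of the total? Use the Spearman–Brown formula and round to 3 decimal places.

ρ_k = kρ / (1 + (k−1)ρ) = 4·0.47 / (1 + 3·0.47) = 1.880 / 2.410 = 0.780.

0.780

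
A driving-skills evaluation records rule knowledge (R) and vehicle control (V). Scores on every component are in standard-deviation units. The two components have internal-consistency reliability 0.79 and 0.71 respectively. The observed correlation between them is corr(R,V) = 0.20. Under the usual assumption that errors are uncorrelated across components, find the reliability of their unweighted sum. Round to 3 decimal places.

Var(R+V) = 2 + 2·[0.20] = 2 + 0.4 = 2.4.
Under uncorrelated errors the observed covariances equal the true-score covariances, so only the own-variance terms attenuate.
True-score variance = [0.79 + 0.71] + 0.4 = 1.5 + 0.4 = 1.9.
Reliability = 1.9 / 2.4 = 0.792.

0.792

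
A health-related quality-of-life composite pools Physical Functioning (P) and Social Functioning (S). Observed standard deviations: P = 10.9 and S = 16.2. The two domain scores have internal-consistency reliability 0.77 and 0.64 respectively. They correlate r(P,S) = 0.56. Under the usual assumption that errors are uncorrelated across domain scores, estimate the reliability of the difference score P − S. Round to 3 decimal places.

0.336

Var(P−S) = 10.9² + 16.2² − 2·10.9·16.2·0.56 = 381.25 − 197.77 = 183.48.
Because errors are independent across components, Cov(Tᵢ,Tⱼ) = Cov(Xᵢ,Xⱼ); the off-diagonal part of the true-score variance is the same as above.
True-score variance = [10.9²·0.77 + 16.2²·0.64] − 197.77 = 259.445 − 197.77 = 61.6757.
Reliability = 61.6757 / 183.48 = 0.336.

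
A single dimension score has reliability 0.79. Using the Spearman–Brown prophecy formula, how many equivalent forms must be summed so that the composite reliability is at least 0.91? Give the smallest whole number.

k ≥ ρ*(1−ρ₁)/(ρ₁(1−ρ*)) = 0.91·0.21 / (0.79·0.09) = 2.688.
Smallest integer k = 3.

3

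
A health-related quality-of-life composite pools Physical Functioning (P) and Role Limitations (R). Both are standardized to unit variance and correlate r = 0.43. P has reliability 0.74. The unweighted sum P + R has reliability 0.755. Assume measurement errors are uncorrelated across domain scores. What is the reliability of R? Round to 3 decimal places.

Var(P+R) = 2 + 2·0.43 = 2.860.
True-score variance = ρ_P + ρ_R + 2·0.43, so 0.755 = (0.74 + ρ_R + 0.86) / 2.860.
ρ_R = 0.755·2.860 − 0.74 − 0.86 = 0.559.

0.559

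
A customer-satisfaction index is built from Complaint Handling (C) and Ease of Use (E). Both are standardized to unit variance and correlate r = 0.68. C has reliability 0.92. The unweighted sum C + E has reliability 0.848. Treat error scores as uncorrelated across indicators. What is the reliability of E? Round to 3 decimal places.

0.569

Var(C+E) = 2 + 2·0.68 = 3.360.
True-score variance = ρ_C + ρ_E + 2·0.68, so 0.848 = (0.92 + ρ_E + 1.36) / 3.360.
ρ_E = 0.848·3.360 − 0.92 − 1.36 = 0.569.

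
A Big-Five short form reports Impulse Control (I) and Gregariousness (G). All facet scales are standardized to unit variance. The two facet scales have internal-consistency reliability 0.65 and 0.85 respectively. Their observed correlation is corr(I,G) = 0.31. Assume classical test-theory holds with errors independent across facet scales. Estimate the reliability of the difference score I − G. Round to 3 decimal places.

0.638

Var(I−G) = 1 + 1 − 2·0.31 = 2 − 0.62 = 1.38.
Because errors are independent across components, Cov(Tᵢ,Tⱼ) = Cov(Xᵢ,Xⱼ); the off-diagonal part of the true-score variance is the same as above.
True-score variance = [0.65 + 0.85] − 0.62 = 1.5 − 0.62 = 0.88.
Reliability = 0.88 / 1.38 = 0.638.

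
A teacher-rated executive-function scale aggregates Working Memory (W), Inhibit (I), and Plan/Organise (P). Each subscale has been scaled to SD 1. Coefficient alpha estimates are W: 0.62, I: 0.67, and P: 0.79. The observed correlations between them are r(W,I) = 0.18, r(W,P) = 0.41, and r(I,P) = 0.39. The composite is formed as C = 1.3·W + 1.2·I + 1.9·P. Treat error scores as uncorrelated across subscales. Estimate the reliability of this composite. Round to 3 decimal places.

Var(C) = 1.3² + 1.2² + 1.9² + 2·[1.56·0.18 + 2.47·0.41 + 2.28·0.39] = 6.74 + 4.3654 = 11.1054.
Under uncorrelated errors the observed covariances equal the true-score covariances, so only the own-variance terms attenuate.
True-score variance = [1.3²·0.62 + 1.2²·0.67 + 1.9²·0.79] + 4.3654 = 4.8645 + 4.3654 = 9.2299.
Reliability = 9.2299 / 11.1054 = 0.831.

0.831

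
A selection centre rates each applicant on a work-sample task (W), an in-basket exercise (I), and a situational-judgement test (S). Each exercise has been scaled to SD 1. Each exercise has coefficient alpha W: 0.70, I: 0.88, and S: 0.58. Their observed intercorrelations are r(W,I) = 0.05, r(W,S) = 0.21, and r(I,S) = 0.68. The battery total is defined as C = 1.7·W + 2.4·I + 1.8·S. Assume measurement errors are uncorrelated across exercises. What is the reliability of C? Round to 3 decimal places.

0.850

Var(C) = 1.7² + 2.4² + 1.8² + 2·[4.08·0.05 + 3.06·0.21 + 4.32·0.68] = 11.89 + 7.5684 = 19.4584.
Because errors are independent across components, Cov(Tᵢ,Tⱼ) = Cov(Xᵢ,Xⱼ); the off-diagonal part of the true-score variance is the same as above.
True-score variance = [1.7²·0.70 + 2.4²·0.88 + 1.8²·0.58] + 7.5684 = 8.971 + 7.5684 = 16.5394.
Reliability = 16.5394 / 19.4584 = 0.850.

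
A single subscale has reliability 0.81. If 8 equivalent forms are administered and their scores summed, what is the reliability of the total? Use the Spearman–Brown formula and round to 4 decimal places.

0.9715

ρ_k = kρ / (1 + (k−1)ρ) = 8·0.81 / (1 + 7·0.81) = 6.480 / 6.670 = 0.9715.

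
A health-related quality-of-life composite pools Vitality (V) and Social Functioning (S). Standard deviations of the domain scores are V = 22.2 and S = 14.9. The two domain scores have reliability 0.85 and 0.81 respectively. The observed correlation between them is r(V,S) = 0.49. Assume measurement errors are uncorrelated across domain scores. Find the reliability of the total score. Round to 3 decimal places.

0.888

Var(V+S) = 22.2² + 14.9² + 2·[22.2·14.9·0.49] = 714.85 + 324.164 = 1039.01.
Under uncorrelated errors the observed covariances equal the true-score covariances, so only the own-variance terms attenuate.
True-score variance = [22.2²·0.85 + 14.9²·0.81] + 324.164 = 598.742 + 324.164 = 922.907.
Reliability = 922.907 / 1039.01 = 0.888.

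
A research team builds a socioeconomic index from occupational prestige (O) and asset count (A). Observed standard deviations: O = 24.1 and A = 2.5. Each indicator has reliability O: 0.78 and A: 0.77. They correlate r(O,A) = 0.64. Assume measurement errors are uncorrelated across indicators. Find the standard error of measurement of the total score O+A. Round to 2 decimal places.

Var(total) = 587.06 + 77.12 = 664.18.
True-score variance = 457.844 + 77.12 = 534.964, so reliability = 0.8055.
Error variance = 664.18 − 534.964 = 129.216; SEM = √129.216 = 11.37.

11.37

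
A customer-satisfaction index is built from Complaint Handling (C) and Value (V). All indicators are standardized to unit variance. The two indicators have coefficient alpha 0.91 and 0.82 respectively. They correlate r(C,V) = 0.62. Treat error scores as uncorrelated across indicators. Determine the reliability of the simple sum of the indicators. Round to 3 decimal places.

0.917

Var(C+V) = 2 + 2·[0.62] = 2 + 1.24 = 3.24.
Because errors are independent across components, Cov(Tᵢ,Tⱼ) = Cov(Xᵢ,Xⱼ); the off-diagonal part of the true-score variance is the same as above.
True-score variance = [0.91 + 0.82] + 1.24 = 1.73 + 1.24 = 2.97.
Reliability = 2.97 / 3.24 = 0.917.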